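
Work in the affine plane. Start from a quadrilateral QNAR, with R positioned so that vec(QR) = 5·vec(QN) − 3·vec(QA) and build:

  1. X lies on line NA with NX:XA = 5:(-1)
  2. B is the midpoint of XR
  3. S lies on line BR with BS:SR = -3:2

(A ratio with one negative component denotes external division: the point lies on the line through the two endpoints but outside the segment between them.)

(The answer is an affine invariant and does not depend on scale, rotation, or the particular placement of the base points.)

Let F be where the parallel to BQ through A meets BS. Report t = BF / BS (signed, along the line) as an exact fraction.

Choose coordinates Q = (0, 0), N = (1, 0), A = (0, 1), R = (5, -3).
1. X lies on line NA with NX:XA = 5:(-1) ⇒ X = (-1/4, 5/4)
2. B is the midpoint of XR ⇒ B = (19/8, -7/8)
3. S lies on line BR with BS:SR = -3:2 ⇒ S = (41/4, -29/4)
through A parallel to BQ: direction (-19/8, 7/8); meets BS at F = (19/176, 169/176)
F = B + t·(S−B) with t = -19/66

t = -19/66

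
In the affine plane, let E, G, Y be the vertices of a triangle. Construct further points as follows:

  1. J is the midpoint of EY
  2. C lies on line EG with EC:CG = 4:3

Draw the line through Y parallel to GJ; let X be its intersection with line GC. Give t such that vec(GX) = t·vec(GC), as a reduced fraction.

t = -7/3

Work in coordinates with E = (0, 0), G = (1, 0), Y = (0, 1).
1. J is the midpoint of EY ⇒ J = (0, 1/2)
2. C lies on line EG with EC:CG = 4:3 ⇒ C = (4/7, 0)
through Y parallel to GJ: direction (-1, 1/2); meets GC at X = (2, 0)
X = G + t·(C−G) with t = -7/3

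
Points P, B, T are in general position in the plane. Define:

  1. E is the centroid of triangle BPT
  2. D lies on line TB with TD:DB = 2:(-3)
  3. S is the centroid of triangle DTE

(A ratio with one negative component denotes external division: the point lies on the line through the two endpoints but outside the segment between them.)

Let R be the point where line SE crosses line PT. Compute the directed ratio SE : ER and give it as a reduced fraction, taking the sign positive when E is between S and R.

SE:ER = -8/3

Assign P = (0, 0), B = (1, 0), T = (0, 1) — the answer is frame-independent, so this choice is without loss of generality.
1. E is the centroid of triangle BPT ⇒ E = (1/3, 1/3)
2. D lies on line TB with TD:DB = 2:(-3) ⇒ D = (-2, 3)
3. S is the centroid of triangle DTE ⇒ S = (-5/9, 13/9)
line SE meets PT at R = (0, 3/4)
E = S + t·(R−S) with t = 8/5, so SE:ER = 8/5:-3/5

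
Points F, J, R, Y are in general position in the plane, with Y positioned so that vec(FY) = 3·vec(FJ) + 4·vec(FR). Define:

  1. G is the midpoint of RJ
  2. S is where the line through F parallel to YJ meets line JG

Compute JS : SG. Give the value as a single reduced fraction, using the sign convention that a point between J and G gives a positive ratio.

Choose coordinates F = (0, 0), J = (1, 0), R = (0, 1), Y = (3, 4).
1. G is the midpoint of RJ ⇒ G = (1/2, 1/2)
2. S is where the line through F parallel to YJ meets line JG ⇒ S = (1/3, 2/3)
S = J + t·(G−J) with t = 4/3, so JS:SG = t:(1−t) = 4/3:-1/3

JS:SG = -4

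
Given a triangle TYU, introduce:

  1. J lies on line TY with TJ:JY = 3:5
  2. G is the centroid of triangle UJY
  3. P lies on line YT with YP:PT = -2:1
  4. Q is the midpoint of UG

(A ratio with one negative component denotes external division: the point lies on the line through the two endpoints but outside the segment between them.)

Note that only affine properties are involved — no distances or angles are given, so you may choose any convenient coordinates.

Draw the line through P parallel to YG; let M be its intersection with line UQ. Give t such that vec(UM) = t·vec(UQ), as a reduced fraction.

Set T = (0, 0), Y = (1, 0), U = (0, 1); any affine frame gives the same invariant.
1. J lies on line TY with TJ:JY = 3:5 ⇒ J = (3/8, 0)
2. G is the centroid of triangle UJY ⇒ G = (11/24, 1/3)
3. P lies on line YT with YP:PT = -2:1 ⇒ P = (-1, 0)
4. Q is the midpoint of UG ⇒ Q = (11/48, 2/3)
through P parallel to YG: direction (-13/24, 1/3); meets UQ at M = (77/40, -9/5)
M = U + t·(Q−U) with t = 42/5

t = 42/5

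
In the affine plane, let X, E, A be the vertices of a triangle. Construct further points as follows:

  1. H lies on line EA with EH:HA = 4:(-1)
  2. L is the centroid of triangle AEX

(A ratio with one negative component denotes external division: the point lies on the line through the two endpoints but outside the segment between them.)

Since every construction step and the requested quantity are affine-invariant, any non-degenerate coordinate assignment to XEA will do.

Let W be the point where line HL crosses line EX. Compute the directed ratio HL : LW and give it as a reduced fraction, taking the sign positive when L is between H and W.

Work in coordinates with X = (0, 0), E = (1, 0), A = (0, 1).
1. H lies on line EA with EH:HA = 4:(-1) ⇒ H = (-1/3, 4/3)
2. L is the centroid of triangle AEX ⇒ L = (1/3, 1/3)
line HL meets EX at W = (5/9, 0)
L = H + t·(W−H) with t = 3/4, so HL:LW = 3/4:1/4

HL:LW = 3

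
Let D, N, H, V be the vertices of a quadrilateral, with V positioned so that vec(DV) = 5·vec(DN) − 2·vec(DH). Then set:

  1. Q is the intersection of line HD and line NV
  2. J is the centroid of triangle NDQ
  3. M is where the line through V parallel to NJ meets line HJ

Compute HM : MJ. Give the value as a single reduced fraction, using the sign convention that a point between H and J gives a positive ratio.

HM:MJ = -7/4

Set D = (0, 0), N = (1, 0), H = (0, 1), V = (5, -2); any affine frame gives the same invariant.
1. Q is the intersection of line HD and line NV ⇒ Q = (0, 1/2)
2. J is the centroid of triangle NDQ ⇒ J = (1/3, 1/6)
3. M is where the line through V parallel to NJ meets line HJ ⇒ M = (7/9, -17/18)
M = H + t·(J−H) with t = 7/3, so HM:MJ = t:(1−t) = 7/3:-4/3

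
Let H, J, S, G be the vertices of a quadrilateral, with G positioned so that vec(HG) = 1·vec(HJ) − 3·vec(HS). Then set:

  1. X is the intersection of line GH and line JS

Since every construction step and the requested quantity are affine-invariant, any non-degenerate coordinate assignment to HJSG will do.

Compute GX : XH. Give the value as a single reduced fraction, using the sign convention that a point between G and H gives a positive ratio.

GX:XH = -3

Choose coordinates H = (0, 0), J = (1, 0), S = (0, 1), G = (1, -3).
1. X is the intersection of line GH and line JS ⇒ X = (-1/2, 3/2)
X = G + t·(H−G) with t = 3/2, so GX:XH = t:(1−t) = 3/2:-1/2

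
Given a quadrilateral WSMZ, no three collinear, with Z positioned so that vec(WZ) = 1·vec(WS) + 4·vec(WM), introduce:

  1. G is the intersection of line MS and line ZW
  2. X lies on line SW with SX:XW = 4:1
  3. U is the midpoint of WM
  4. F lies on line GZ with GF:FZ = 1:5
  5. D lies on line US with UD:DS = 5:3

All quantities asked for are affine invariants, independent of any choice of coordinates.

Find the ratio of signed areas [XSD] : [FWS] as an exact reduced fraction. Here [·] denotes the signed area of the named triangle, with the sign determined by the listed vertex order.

[XSD]:[FWS] = 9/80

Set W = (0, 0), S = (1, 0), M = (0, 1), Z = (1, 4); any affine frame gives the same invariant.
1. G is the intersection of line MS and line ZW ⇒ G = (1/5, 4/5)
2. X lies on line SW with SX:XW = 4:1 ⇒ X = (1/5, 0)
3. U is the midpoint of WM ⇒ U = (0, 1/2)
4. F lies on line GZ with GF:FZ = 1:5 ⇒ F = (1/3, 4/3)
5. D lies on line US with UD:DS = 5:3 ⇒ D = (5/8, 3/16)
2·[XSD] = 3/20, 2·[FWS] = 4/3
[XSD]:[FWS] = 3/20:4/3 = 9/80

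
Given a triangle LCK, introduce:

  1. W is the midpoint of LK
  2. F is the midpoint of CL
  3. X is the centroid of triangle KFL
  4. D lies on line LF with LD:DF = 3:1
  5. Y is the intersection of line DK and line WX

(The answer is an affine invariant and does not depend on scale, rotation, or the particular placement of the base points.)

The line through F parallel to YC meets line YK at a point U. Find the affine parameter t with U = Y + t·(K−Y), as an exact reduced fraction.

Choose coordinates L = (0, 0), C = (1, 0), K = (0, 1).
1. W is the midpoint of LK ⇒ W = (0, 1/2)
2. F is the midpoint of CL ⇒ F = (1/2, 0)
3. X is the centroid of triangle KFL ⇒ X = (1/6, 1/3)
4. D lies on line LF with LD:DF = 3:1 ⇒ D = (3/8, 0)
5. Y is the intersection of line DK and line WX ⇒ Y = (3/10, 1/5)
through F parallel to YC: direction (7/10, -1/5); meets YK at U = (9/25, 1/25)
U = Y + t·(K−Y) with t = -1/5

t = -1/5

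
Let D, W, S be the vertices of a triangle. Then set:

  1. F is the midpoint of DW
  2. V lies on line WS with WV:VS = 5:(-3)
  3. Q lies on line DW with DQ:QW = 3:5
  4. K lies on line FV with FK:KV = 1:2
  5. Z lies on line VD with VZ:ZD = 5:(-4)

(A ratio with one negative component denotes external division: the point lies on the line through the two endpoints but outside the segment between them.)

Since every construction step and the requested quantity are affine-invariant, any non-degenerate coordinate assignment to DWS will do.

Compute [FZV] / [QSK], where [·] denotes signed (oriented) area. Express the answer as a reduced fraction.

Set D = (0, 0), W = (1, 0), S = (0, 1); any affine frame gives the same invariant.
1. F is the midpoint of DW ⇒ F = (1/2, 0)
2. V lies on line WS with WV:VS = 5:(-3) ⇒ V = (-3/2, 5/2)
3. Q lies on line DW with DQ:QW = 3:5 ⇒ Q = (3/8, 0)
4. K lies on line FV with FK:KV = 1:2 ⇒ K = (-1/6, 5/6)
5. Z lies on line VD with VZ:ZD = 5:(-4) ⇒ Z = (6, -10)
2·[FZV] = -25/4, 2·[QSK] = 11/48
[FZV]:[QSK] = -25/4:11/48 = -300/11

[FZV]:[QSK] = -300/11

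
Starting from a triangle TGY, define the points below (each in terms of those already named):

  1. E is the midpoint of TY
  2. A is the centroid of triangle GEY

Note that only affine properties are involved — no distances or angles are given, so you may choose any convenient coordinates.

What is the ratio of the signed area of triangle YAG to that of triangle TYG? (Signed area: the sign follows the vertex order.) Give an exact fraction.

[YAG]:[TYG] = -1/6

Assign T = (0, 0), G = (1, 0), Y = (0, 1) — the answer is frame-independent, so this choice is without loss of generality.
1. E is the midpoint of TY ⇒ E = (0, 1/2)
2. A is the centroid of triangle GEY ⇒ A = (1/3, 1/2)
2·[YAG] = 1/6, 2·[TYG] = -1
[YAG]:[TYG] = 1/6:-1 = -1/6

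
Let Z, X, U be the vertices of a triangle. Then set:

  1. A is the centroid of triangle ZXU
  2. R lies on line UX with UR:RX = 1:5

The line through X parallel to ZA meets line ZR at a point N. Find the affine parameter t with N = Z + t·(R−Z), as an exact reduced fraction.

Work in coordinates with Z = (0, 0), X = (1, 0), U = (0, 1).
1. A is the centroid of triangle ZXU ⇒ A = (1/3, 1/3)
2. R lies on line UX with UR:RX = 1:5 ⇒ R = (1/6, 5/6)
through X parallel to ZA: direction (1/3, 1/3); meets ZR at N = (-1/4, -5/4)
N = Z + t·(R−Z) with t = -3/2

t = -3/2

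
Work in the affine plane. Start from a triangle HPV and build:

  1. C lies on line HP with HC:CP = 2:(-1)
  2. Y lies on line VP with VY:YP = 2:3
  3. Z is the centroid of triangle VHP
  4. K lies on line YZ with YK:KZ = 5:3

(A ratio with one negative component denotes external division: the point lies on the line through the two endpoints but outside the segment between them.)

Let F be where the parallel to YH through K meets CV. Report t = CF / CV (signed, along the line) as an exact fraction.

t = 139/192

Work in coordinates with H = (0, 0), P = (1, 0), V = (0, 1).
1. C lies on line HP with HC:CP = 2:(-1) ⇒ C = (2, 0)
2. Y lies on line VP with VY:YP = 2:3 ⇒ Y = (2/5, 3/5)
3. Z is the centroid of triangle VHP ⇒ Z = (1/3, 1/3)
4. K lies on line YZ with YK:KZ = 5:3 ⇒ K = (43/120, 13/30)
through K parallel to YH: direction (-2/5, -3/5); meets CV at F = (53/96, 139/192)
F = C + t·(V−C) with t = 139/192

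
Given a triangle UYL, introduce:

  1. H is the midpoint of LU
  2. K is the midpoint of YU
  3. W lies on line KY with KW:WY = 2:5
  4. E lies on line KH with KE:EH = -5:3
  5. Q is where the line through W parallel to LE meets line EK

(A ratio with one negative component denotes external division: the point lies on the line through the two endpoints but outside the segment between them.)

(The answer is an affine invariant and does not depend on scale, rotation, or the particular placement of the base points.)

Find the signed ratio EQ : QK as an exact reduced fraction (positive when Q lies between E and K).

EQ:QK = 33/2

Work in coordinates with U = (0, 0), Y = (1, 0), L = (0, 1).
1. H is the midpoint of LU ⇒ H = (0, 1/2)
2. K is the midpoint of YU ⇒ K = (1/2, 0)
3. W lies on line KY with KW:WY = 2:5 ⇒ W = (9/14, 0)
4. E lies on line KH with KE:EH = -5:3 ⇒ E = (-3/4, 5/4)
5. Q is where the line through W parallel to LE meets line EK ⇒ Q = (3/7, 1/14)
Q = E + t·(K−E) with t = 33/35, so EQ:QK = t:(1−t) = 33/35:2/35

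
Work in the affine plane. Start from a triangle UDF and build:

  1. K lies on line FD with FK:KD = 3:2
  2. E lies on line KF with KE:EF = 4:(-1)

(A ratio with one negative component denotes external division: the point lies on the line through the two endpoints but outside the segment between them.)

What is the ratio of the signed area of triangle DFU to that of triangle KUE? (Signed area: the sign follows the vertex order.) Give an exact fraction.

[DFU]:[KUE] = -5/4

Assign U = (0, 0), D = (1, 0), F = (0, 1) — the answer is frame-independent, so this choice is without loss of generality.
1. K lies on line FD with FK:KD = 3:2 ⇒ K = (3/5, 2/5)
2. E lies on line KF with KE:EF = 4:(-1) ⇒ E = (-1/5, 6/5)
2·[DFU] = 1, 2·[KUE] = -4/5
[DFU]:[KUE] = 1:-4/5 = -5/4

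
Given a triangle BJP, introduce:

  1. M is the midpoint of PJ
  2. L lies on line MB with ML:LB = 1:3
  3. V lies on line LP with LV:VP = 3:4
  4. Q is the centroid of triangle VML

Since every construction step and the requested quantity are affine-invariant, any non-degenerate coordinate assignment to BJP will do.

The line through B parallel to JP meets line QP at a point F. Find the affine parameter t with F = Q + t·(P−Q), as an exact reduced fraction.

t = -73/11

Work in coordinates with B = (0, 0), J = (1, 0), P = (0, 1).
1. M is the midpoint of PJ ⇒ M = (1/2, 1/2)
2. L lies on line MB with ML:LB = 1:3 ⇒ L = (3/8, 3/8)
3. V lies on line LP with LV:VP = 3:4 ⇒ V = (3/14, 9/14)
4. Q is the centroid of triangle VML ⇒ Q = (61/168, 85/168)
through B parallel to JP: direction (-1, 1); meets QP at F = (61/22, -61/22)
F = Q + t·(P−Q) with t = -73/11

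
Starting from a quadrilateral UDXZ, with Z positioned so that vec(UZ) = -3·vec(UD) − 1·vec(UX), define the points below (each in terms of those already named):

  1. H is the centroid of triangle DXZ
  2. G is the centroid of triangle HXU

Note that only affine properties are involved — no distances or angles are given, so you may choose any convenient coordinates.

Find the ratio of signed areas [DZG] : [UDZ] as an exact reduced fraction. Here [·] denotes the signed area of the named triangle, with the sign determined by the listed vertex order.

[DZG]:[UDZ] = 23/9

Set U = (0, 0), D = (1, 0), X = (0, 1), Z = (-3, -1); any affine frame gives the same invariant.
1. H is the centroid of triangle DXZ ⇒ H = (-2/3, 0)
2. G is the centroid of triangle HXU ⇒ G = (-2/9, 1/3)
2·[DZG] = -23/9, 2·[UDZ] = -1
[DZG]:[UDZ] = -23/9:-1 = 23/9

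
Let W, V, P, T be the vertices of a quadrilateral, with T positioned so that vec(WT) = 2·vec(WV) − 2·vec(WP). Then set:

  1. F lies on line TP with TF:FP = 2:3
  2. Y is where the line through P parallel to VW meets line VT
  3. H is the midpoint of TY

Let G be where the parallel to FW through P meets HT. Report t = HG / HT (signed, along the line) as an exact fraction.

t = -2/3

Set W = (0, 0), V = (1, 0), P = (0, 1), T = (2, -2); any affine frame gives the same invariant.
1. F lies on line TP with TF:FP = 2:3 ⇒ F = (6/5, -4/5)
2. Y is where the line through P parallel to VW meets line VT ⇒ Y = (1/2, 1)
3. H is the midpoint of TY ⇒ H = (5/4, -1/2)
through P parallel to FW: direction (-6/5, 4/5); meets HT at G = (3/4, 1/2)
G = H + t·(T−H) with t = -2/3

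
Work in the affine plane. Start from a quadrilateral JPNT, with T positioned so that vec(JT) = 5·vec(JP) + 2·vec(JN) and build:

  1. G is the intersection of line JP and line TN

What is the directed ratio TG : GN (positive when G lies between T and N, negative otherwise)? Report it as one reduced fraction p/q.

Choose coordinates J = (0, 0), P = (1, 0), N = (0, 1), T = (5, 2).
1. G is the intersection of line JP and line TN ⇒ G = (-5, 0)
G = T + t·(N−T) with t = 2, so TG:GN = t:(1−t) = 2:-1

TG:GN = -2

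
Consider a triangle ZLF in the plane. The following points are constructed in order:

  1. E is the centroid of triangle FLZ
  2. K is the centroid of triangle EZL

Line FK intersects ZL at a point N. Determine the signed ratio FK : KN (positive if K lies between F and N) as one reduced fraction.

FK:KN = 8

Assign Z = (0, 0), L = (1, 0), F = (0, 1) — the answer is frame-independent, so this choice is without loss of generality.
1. E is the centroid of triangle FLZ ⇒ E = (1/3, 1/3)
2. K is the centroid of triangle EZL ⇒ K = (4/9, 1/9)
line FK meets ZL at N = (1/2, 0)
K = F + t·(N−F) with t = 8/9, so FK:KN = 8/9:1/9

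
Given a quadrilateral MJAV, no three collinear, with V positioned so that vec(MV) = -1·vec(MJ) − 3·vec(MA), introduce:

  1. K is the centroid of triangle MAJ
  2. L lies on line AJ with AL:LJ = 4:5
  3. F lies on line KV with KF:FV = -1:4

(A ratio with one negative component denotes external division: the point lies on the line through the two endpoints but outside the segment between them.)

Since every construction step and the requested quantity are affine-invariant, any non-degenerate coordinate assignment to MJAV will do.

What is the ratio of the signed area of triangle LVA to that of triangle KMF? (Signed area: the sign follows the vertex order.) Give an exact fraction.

[LVA]:[KMF] = 10

Set M = (0, 0), J = (1, 0), A = (0, 1), V = (-1, -3); any affine frame gives the same invariant.
1. K is the centroid of triangle MAJ ⇒ K = (1/3, 1/3)
2. L lies on line AJ with AL:LJ = 4:5 ⇒ L = (4/9, 5/9)
3. F lies on line KV with KF:FV = -1:4 ⇒ F = (7/9, 13/9)
2·[LVA] = -20/9, 2·[KMF] = -2/9
[LVA]:[KMF] = -20/9:-2/9 = 10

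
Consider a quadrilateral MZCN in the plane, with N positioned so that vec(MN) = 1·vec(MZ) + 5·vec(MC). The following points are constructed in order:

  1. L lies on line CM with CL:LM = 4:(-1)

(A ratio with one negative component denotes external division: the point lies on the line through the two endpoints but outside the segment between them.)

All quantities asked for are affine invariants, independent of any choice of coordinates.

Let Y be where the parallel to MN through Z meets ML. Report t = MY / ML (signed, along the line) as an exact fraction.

Set M = (0, 0), Z = (1, 0), C = (0, 1), N = (1, 5); any affine frame gives the same invariant.
1. L lies on line CM with CL:LM = 4:(-1) ⇒ L = (0, -1/3)
through Z parallel to MN: direction (1, 5); meets ML at Y = (0, -5)
Y = M + t·(L−M) with t = 15

t = 15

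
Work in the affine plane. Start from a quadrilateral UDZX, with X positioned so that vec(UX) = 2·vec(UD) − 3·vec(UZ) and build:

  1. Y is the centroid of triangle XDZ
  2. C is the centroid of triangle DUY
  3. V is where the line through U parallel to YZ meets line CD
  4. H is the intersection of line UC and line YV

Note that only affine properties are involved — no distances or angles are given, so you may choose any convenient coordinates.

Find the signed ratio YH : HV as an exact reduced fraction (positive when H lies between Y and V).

Choose coordinates U = (0, 0), D = (1, 0), Z = (0, 1), X = (2, -3).
1. Y is the centroid of triangle XDZ ⇒ Y = (1, -2/3)
2. C is the centroid of triangle DUY ⇒ C = (2/3, -2/9)
3. V is where the line through U parallel to YZ meets line CD ⇒ V = (2/7, -10/21)
4. H is the intersection of line UC and line YV ⇒ H = (6, -2)
H = Y + t·(V−Y) with t = -7, so YH:HV = t:(1−t) = -7:8

YH:HV = -7/8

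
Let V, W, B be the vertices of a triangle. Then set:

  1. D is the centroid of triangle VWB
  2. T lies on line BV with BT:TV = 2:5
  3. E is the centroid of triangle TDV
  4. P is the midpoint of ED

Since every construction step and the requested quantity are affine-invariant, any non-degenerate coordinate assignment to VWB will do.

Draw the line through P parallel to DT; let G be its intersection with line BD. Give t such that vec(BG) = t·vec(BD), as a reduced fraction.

Work in coordinates with V = (0, 0), W = (1, 0), B = (0, 1).
1. D is the centroid of triangle VWB ⇒ D = (1/3, 1/3)
2. T lies on line BV with BT:TV = 2:5 ⇒ T = (0, 5/7)
3. E is the centroid of triangle TDV ⇒ E = (1/9, 22/63)
4. P is the midpoint of ED ⇒ P = (2/9, 43/126)
through P parallel to DT: direction (-1/3, 8/21); meets BD at G = (17/36, 1/18)
G = B + t·(D−B) with t = 17/12

t = 17/12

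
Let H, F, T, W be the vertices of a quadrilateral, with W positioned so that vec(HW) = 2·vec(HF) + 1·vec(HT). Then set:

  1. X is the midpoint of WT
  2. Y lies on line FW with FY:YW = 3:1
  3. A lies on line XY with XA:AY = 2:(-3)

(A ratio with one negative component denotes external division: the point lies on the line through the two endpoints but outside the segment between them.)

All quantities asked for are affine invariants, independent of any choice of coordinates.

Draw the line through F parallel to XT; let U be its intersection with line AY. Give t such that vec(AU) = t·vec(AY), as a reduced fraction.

Choose coordinates H = (0, 0), F = (1, 0), T = (0, 1), W = (2, 1).
1. X is the midpoint of WT ⇒ X = (1, 1)
2. Y lies on line FW with FY:YW = 3:1 ⇒ Y = (7/4, 3/4)
3. A lies on line XY with XA:AY = 2:(-3) ⇒ A = (-1/2, 3/2)
through F parallel to XT: direction (-1, 0); meets AY at U = (4, 0)
U = A + t·(Y−A) with t = 2

t = 2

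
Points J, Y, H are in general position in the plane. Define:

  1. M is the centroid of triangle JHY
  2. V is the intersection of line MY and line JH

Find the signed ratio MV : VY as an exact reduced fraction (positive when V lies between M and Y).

MV:VY = -1/3

Assign J = (0, 0), Y = (1, 0), H = (0, 1) — the answer is frame-independent, so this choice is without loss of generality.
1. M is the centroid of triangle JHY ⇒ M = (1/3, 1/3)
2. V is the intersection of line MY and line JH ⇒ V = (0, 1/2)
V = M + t·(Y−M) with t = -1/2, so MV:VY = t:(1−t) = -1/2:3/2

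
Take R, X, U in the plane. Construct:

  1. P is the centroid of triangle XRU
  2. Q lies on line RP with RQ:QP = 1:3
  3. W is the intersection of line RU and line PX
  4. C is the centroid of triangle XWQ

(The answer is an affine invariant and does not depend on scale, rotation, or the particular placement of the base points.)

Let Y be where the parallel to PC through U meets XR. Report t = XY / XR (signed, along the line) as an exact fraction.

Set R = (0, 0), X = (1, 0), U = (0, 1); any affine frame gives the same invariant.
1. P is the centroid of triangle XRU ⇒ P = (1/3, 1/3)
2. Q lies on line RP with RQ:QP = 1:3 ⇒ Q = (1/12, 1/12)
3. W is the intersection of line RU and line PX ⇒ W = (0, 1/2)
4. C is the centroid of triangle XWQ ⇒ C = (13/36, 7/36)
through U parallel to PC: direction (1/36, -5/36); meets XR at Y = (1/5, 0)
Y = X + t·(R−X) with t = 4/5

t = 4/5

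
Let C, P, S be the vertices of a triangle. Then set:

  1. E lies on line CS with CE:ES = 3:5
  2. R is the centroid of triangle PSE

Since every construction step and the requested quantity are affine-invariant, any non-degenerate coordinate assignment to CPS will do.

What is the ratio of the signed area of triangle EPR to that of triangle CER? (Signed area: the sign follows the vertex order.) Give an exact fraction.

[EPR]:[CER] = -5/3

Choose coordinates C = (0, 0), P = (1, 0), S = (0, 1).
1. E lies on line CS with CE:ES = 3:5 ⇒ E = (0, 3/8)
2. R is the centroid of triangle PSE ⇒ R = (1/3, 11/24)
2·[EPR] = 5/24, 2·[CER] = -1/8
[EPR]:[CER] = 5/24:-1/8 = -5/3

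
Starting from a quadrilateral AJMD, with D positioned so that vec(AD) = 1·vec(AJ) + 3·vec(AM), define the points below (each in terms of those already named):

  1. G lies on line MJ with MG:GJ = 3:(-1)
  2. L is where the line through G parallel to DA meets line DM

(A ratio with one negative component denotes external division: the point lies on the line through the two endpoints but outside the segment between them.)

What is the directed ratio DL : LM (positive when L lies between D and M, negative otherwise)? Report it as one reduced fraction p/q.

Work in coordinates with A = (0, 0), J = (1, 0), M = (0, 1), D = (1, 3).
1. G lies on line MJ with MG:GJ = 3:(-1) ⇒ G = (3/2, -1/2)
2. L is where the line through G parallel to DA meets line DM ⇒ L = (6, 13)
L = D + t·(M−D) with t = -5, so DL:LM = t:(1−t) = -5:6

DL:LM = -5/6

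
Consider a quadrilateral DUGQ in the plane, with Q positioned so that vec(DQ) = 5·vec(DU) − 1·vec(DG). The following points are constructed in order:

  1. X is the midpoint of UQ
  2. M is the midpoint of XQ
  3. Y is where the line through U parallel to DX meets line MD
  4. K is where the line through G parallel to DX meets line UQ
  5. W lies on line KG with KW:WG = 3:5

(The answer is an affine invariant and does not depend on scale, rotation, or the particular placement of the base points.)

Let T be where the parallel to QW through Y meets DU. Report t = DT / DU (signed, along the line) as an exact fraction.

t = -121/47

Set D = (0, 0), U = (1, 0), G = (0, 1), Q = (5, -1); any affine frame gives the same invariant.
1. X is the midpoint of UQ ⇒ X = (3, -1/2)
2. M is the midpoint of XQ ⇒ M = (4, -3/4)
3. Y is where the line through U parallel to DX meets line MD ⇒ Y = (-8, 3/2)
4. K is where the line through G parallel to DX meets line UQ ⇒ K = (-9, 5/2)
5. W lies on line KG with KW:WG = 3:5 ⇒ W = (-45/8, 31/16)
through Y parallel to QW: direction (-85/8, 47/16); meets DU at T = (-121/47, 0)
T = D + t·(U−D) with t = -121/47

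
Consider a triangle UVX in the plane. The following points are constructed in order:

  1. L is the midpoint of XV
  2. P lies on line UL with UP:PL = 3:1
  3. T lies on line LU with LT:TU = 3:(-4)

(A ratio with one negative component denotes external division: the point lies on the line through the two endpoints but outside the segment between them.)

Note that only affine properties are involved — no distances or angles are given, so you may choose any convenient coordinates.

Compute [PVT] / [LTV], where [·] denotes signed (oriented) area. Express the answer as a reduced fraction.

[PVT]:[LTV] = -13/12

Set U = (0, 0), V = (1, 0), X = (0, 1); any affine frame gives the same invariant.
1. L is the midpoint of XV ⇒ L = (1/2, 1/2)
2. P lies on line UL with UP:PL = 3:1 ⇒ P = (3/8, 3/8)
3. T lies on line LU with LT:TU = 3:(-4) ⇒ T = (2, 2)
2·[PVT] = 13/8, 2·[LTV] = -3/2
[PVT]:[LTV] = 13/8:-3/2 = -13/12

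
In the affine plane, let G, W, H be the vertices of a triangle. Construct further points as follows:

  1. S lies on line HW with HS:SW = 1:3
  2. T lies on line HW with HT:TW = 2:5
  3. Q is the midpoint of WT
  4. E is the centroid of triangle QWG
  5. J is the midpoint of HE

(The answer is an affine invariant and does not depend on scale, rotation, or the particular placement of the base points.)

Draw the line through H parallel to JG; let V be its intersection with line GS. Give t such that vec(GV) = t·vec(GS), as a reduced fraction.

Work in coordinates with G = (0, 0), W = (1, 0), H = (0, 1).
1. S lies on line HW with HS:SW = 1:3 ⇒ S = (1/4, 3/4)
2. T lies on line HW with HT:TW = 2:5 ⇒ T = (2/7, 5/7)
3. Q is the midpoint of WT ⇒ Q = (9/14, 5/14)
4. E is the centroid of triangle QWG ⇒ E = (23/42, 5/42)
5. J is the midpoint of HE ⇒ J = (23/84, 47/84)
through H parallel to JG: direction (-23/84, -47/84); meets GS at V = (23/22, 69/22)
V = G + t·(S−G) with t = 46/11

t = 46/11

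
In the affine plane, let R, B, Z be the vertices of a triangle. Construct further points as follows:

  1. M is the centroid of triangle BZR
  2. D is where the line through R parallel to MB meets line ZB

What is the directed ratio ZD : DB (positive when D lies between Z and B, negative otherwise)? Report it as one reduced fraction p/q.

ZD:DB = -2

Assign R = (0, 0), B = (1, 0), Z = (0, 1) — the answer is frame-independent, so this choice is without loss of generality.
1. M is the centroid of triangle BZR ⇒ M = (1/3, 1/3)
2. D is where the line through R parallel to MB meets line ZB ⇒ D = (2, -1)
D = Z + t·(B−Z) with t = 2, so ZD:DB = t:(1−t) = 2:-1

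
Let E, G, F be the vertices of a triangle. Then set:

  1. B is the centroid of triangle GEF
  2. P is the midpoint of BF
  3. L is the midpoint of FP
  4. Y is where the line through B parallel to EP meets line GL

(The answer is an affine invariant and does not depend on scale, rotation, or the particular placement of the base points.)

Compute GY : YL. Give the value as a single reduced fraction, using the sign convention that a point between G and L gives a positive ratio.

GY:YL = 2

Assign E = (0, 0), G = (1, 0), F = (0, 1) — the answer is frame-independent, so this choice is without loss of generality.
1. B is the centroid of triangle GEF ⇒ B = (1/3, 1/3)
2. P is the midpoint of BF ⇒ P = (1/6, 2/3)
3. L is the midpoint of FP ⇒ L = (1/12, 5/6)
4. Y is where the line through B parallel to EP meets line GL ⇒ Y = (7/18, 5/9)
Y = G + t·(L−G) with t = 2/3, so GY:YL = t:(1−t) = 2/3:1/3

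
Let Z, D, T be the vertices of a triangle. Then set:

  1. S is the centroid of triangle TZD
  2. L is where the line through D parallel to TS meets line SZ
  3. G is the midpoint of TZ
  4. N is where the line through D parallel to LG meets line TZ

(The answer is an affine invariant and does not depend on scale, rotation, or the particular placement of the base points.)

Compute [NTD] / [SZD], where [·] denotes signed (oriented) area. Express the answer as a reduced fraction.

Set Z = (0, 0), D = (1, 0), T = (0, 1); any affine frame gives the same invariant.
1. S is the centroid of triangle TZD ⇒ S = (1/3, 1/3)
2. L is where the line through D parallel to TS meets line SZ ⇒ L = (2/3, 2/3)
3. G is the midpoint of TZ ⇒ G = (0, 1/2)
4. N is where the line through D parallel to LG meets line TZ ⇒ N = (0, -1/4)
2·[NTD] = -5/4, 2·[SZD] = 1/3
[NTD]:[SZD] = -5/4:1/3 = -15/4

[NTD]:[SZD] = -15/4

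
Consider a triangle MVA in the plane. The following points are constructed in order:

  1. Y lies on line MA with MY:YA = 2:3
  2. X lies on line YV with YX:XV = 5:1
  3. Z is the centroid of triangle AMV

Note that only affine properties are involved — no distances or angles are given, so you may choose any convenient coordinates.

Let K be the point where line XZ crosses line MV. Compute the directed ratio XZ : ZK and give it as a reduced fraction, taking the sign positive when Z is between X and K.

XZ:ZK = -4/5

Set M = (0, 0), V = (1, 0), A = (0, 1); any affine frame gives the same invariant.
1. Y lies on line MA with MY:YA = 2:3 ⇒ Y = (0, 2/5)
2. X lies on line YV with YX:XV = 5:1 ⇒ X = (5/6, 1/15)
3. Z is the centroid of triangle AMV ⇒ Z = (1/3, 1/3)
line XZ meets MV at K = (23/24, 0)
Z = X + t·(K−X) with t = -4, so XZ:ZK = -4:5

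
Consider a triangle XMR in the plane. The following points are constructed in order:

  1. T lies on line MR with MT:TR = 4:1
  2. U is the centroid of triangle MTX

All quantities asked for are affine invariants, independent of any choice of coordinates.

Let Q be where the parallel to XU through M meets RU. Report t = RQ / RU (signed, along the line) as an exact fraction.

Choose coordinates X = (0, 0), M = (1, 0), R = (0, 1).
1. T lies on line MR with MT:TR = 4:1 ⇒ T = (1/5, 4/5)
2. U is the centroid of triangle MTX ⇒ U = (2/5, 4/15)
through M parallel to XU: direction (2/5, 4/15); meets RU at Q = (2/3, -2/9)
Q = R + t·(U−R) with t = 5/3

t = 5/3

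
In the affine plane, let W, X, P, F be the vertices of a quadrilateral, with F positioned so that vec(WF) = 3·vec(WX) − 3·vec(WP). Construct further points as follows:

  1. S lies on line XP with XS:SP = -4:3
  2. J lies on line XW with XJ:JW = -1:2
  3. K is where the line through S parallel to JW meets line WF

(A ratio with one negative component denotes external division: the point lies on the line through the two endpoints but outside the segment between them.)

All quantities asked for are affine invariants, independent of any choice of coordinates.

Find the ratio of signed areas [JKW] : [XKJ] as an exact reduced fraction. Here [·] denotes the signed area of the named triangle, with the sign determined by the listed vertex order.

Work in coordinates with W = (0, 0), X = (1, 0), P = (0, 1), F = (3, -3).
1. S lies on line XP with XS:SP = -4:3 ⇒ S = (-3, 4)
2. J lies on line XW with XJ:JW = -1:2 ⇒ J = (2, 0)
3. K is where the line through S parallel to JW meets line WF ⇒ K = (-4, 4)
2·[JKW] = 8, 2·[XKJ] = -4
[JKW]:[XKJ] = 8:-4 = -2

[JKW]:[XKJ] = -2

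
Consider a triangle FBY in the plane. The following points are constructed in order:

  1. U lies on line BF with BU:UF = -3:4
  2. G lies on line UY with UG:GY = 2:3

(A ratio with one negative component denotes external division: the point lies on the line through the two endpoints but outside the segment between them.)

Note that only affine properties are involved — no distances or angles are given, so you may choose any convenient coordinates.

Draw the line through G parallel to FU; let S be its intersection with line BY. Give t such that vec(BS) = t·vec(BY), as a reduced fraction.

t = 2/5

Assign F = (0, 0), B = (1, 0), Y = (0, 1) — the answer is frame-independent, so this choice is without loss of generality.
1. U lies on line BF with BU:UF = -3:4 ⇒ U = (4, 0)
2. G lies on line UY with UG:GY = 2:3 ⇒ G = (12/5, 2/5)
through G parallel to FU: direction (4, 0); meets BY at S = (3/5, 2/5)
S = B + t·(Y−B) with t = 2/5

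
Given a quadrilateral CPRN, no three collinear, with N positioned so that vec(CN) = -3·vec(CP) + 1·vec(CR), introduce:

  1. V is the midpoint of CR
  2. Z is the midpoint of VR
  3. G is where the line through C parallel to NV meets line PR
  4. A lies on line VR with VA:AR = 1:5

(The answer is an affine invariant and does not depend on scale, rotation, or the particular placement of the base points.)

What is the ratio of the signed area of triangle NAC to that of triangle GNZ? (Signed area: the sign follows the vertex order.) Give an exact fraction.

Set C = (0, 0), P = (1, 0), R = (0, 1), N = (-3, 1); any affine frame gives the same invariant.
1. V is the midpoint of CR ⇒ V = (0, 1/2)
2. Z is the midpoint of VR ⇒ Z = (0, 3/4)
3. G is where the line through C parallel to NV meets line PR ⇒ G = (6/5, -1/5)
4. A lies on line VR with VA:AR = 1:5 ⇒ A = (0, 7/12)
2·[NAC] = -7/4, 2·[GNZ] = -51/20
[NAC]:[GNZ] = -7/4:-51/20 = 35/51

[NAC]:[GNZ] = 35/51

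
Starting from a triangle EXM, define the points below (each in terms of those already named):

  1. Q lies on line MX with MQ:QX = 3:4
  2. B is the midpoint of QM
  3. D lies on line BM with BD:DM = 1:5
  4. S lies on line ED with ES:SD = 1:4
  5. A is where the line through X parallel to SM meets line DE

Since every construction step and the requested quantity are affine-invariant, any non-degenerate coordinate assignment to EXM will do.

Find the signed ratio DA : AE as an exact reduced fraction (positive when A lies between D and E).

Assign E = (0, 0), X = (1, 0), M = (0, 1) — the answer is frame-independent, so this choice is without loss of generality.
1. Q lies on line MX with MQ:QX = 3:4 ⇒ Q = (3/7, 4/7)
2. B is the midpoint of QM ⇒ B = (3/14, 11/14)
3. D lies on line BM with BD:DM = 1:5 ⇒ D = (5/28, 23/28)
4. S lies on line ED with ES:SD = 1:4 ⇒ S = (1/28, 23/140)
5. A is where the line through X parallel to SM meets line DE ⇒ A = (117/140, 2691/700)
A = D + t·(E−D) with t = -92/25, so DA:AE = t:(1−t) = -92/25:117/25

DA:AE = -92/117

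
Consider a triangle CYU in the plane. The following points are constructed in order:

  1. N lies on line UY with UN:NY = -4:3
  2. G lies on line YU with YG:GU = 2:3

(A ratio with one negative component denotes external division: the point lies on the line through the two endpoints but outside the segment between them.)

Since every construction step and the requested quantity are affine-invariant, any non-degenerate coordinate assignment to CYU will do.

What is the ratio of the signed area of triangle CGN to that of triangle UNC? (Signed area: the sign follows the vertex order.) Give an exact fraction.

[CGN]:[UNC] = 17/20

Choose coordinates C = (0, 0), Y = (1, 0), U = (0, 1).
1. N lies on line UY with UN:NY = -4:3 ⇒ N = (4, -3)
2. G lies on line YU with YG:GU = 2:3 ⇒ G = (3/5, 2/5)
2·[CGN] = -17/5, 2·[UNC] = -4
[CGN]:[UNC] = -17/5:-4 = 17/20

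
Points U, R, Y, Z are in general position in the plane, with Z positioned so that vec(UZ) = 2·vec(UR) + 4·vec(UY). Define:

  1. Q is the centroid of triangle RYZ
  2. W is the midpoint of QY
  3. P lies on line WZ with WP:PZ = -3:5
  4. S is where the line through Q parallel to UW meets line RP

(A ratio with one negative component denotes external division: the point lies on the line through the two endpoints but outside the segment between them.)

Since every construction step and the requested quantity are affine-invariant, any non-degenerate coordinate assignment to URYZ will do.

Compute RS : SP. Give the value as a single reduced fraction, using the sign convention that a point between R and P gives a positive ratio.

RS:SP = 5/9

Choose coordinates U = (0, 0), R = (1, 0), Y = (0, 1), Z = (2, 4).
1. Q is the centroid of triangle RYZ ⇒ Q = (1, 5/3)
2. W is the midpoint of QY ⇒ W = (1/2, 4/3)
3. P lies on line WZ with WP:PZ = -3:5 ⇒ P = (-7/4, -8/3)
4. S is where the line through Q parallel to UW meets line RP ⇒ S = (1/56, -20/21)
S = R + t·(P−R) with t = 5/14, so RS:SP = t:(1−t) = 5/14:9/14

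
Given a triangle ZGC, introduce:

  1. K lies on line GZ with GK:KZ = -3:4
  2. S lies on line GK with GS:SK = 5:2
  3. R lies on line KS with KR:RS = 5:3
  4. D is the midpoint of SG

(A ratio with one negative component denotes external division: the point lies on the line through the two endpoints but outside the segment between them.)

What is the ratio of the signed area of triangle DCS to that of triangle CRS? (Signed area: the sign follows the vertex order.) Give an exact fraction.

Set Z = (0, 0), G = (1, 0), C = (0, 1); any affine frame gives the same invariant.
1. K lies on line GZ with GK:KZ = -3:4 ⇒ K = (4, 0)
2. S lies on line GK with GS:SK = 5:2 ⇒ S = (22/7, 0)
3. R lies on line KS with KR:RS = 5:3 ⇒ R = (97/28, 0)
4. D is the midpoint of SG ⇒ D = (29/14, 0)
2·[DCS] = -15/14, 2·[CRS] = -9/28
[DCS]:[CRS] = -15/14:-9/28 = 10/3

[DCS]:[CRS] = 10/3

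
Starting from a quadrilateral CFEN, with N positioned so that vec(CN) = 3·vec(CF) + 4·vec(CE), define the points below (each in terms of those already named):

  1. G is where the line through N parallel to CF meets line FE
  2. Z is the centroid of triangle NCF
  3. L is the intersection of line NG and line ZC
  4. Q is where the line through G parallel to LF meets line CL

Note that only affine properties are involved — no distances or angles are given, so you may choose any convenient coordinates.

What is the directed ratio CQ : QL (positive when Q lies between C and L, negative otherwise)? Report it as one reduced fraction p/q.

CQ:QL = -6/7

Work in coordinates with C = (0, 0), F = (1, 0), E = (0, 1), N = (3, 4).
1. G is where the line through N parallel to CF meets line FE ⇒ G = (-3, 4)
2. Z is the centroid of triangle NCF ⇒ Z = (4/3, 4/3)
3. L is the intersection of line NG and line ZC ⇒ L = (4, 4)
4. Q is where the line through G parallel to LF meets line CL ⇒ Q = (-24, -24)
Q = C + t·(L−C) with t = -6, so CQ:QL = t:(1−t) = -6:7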